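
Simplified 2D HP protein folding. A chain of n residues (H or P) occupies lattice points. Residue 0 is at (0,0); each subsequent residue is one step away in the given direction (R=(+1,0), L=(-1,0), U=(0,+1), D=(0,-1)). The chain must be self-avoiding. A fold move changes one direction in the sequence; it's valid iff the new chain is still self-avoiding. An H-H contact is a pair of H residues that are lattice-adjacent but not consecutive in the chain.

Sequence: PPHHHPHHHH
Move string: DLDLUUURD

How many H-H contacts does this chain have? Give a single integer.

Positions: [(0, 0), (0, -1), (-1, -1), (-1, -2), (-2, -2), (-2, -1), (-2, 0), (-2, 1), (-1, 1), (-1, 0)]
H-H contact: residue 2 @(-1,-1) - residue 9 @(-1, 0)
H-H contact: residue 6 @(-2,0) - residue 9 @(-1, 0)

Answer: 2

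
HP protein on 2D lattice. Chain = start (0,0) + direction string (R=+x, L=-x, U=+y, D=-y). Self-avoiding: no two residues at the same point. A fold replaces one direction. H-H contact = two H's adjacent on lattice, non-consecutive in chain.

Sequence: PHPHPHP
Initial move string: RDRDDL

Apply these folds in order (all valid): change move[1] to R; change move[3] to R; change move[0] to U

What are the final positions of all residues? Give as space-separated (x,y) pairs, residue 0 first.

Initial moves: RDRDDL
Fold: move[1]->R => RRRDDL (positions: [(0, 0), (1, 0), (2, 0), (3, 0), (3, -1), (3, -2), (2, -2)])
Fold: move[3]->R => RRRRDL (positions: [(0, 0), (1, 0), (2, 0), (3, 0), (4, 0), (4, -1), (3, -1)])
Fold: move[0]->U => URRRDL (positions: [(0, 0), (0, 1), (1, 1), (2, 1), (3, 1), (3, 0), (2, 0)])

Answer: (0,0) (0,1) (1,1) (2,1) (3,1) (3,0) (2,0)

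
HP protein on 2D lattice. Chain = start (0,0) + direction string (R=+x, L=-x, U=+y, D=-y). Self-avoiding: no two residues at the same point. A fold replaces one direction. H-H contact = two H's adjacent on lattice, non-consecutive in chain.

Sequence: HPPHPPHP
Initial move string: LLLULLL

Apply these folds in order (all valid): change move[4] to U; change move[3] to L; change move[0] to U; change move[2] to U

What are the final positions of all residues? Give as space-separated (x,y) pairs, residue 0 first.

Initial moves: LLLULLL
Fold: move[4]->U => LLLUULL (positions: [(0, 0), (-1, 0), (-2, 0), (-3, 0), (-3, 1), (-3, 2), (-4, 2), (-5, 2)])
Fold: move[3]->L => LLLLULL (positions: [(0, 0), (-1, 0), (-2, 0), (-3, 0), (-4, 0), (-4, 1), (-5, 1), (-6, 1)])
Fold: move[0]->U => ULLLULL (positions: [(0, 0), (0, 1), (-1, 1), (-2, 1), (-3, 1), (-3, 2), (-4, 2), (-5, 2)])
Fold: move[2]->U => ULULULL (positions: [(0, 0), (0, 1), (-1, 1), (-1, 2), (-2, 2), (-2, 3), (-3, 3), (-4, 3)])

Answer: (0,0) (0,1) (-1,1) (-1,2) (-2,2) (-2,3) (-3,3) (-4,3)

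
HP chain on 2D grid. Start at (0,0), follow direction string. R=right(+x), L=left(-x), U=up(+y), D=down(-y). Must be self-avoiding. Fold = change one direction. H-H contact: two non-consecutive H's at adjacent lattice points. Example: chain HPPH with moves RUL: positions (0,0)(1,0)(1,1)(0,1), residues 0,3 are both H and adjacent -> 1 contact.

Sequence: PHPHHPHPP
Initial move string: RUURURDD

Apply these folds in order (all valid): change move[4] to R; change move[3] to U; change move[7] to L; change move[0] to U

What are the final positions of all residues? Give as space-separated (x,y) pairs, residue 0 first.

Initial moves: RUURURDD
Fold: move[4]->R => RUURRRDD (positions: [(0, 0), (1, 0), (1, 1), (1, 2), (2, 2), (3, 2), (4, 2), (4, 1), (4, 0)])
Fold: move[3]->U => RUUURRDD (positions: [(0, 0), (1, 0), (1, 1), (1, 2), (1, 3), (2, 3), (3, 3), (3, 2), (3, 1)])
Fold: move[7]->L => RUUURRDL (positions: [(0, 0), (1, 0), (1, 1), (1, 2), (1, 3), (2, 3), (3, 3), (3, 2), (2, 2)])
Fold: move[0]->U => UUUURRDL (positions: [(0, 0), (0, 1), (0, 2), (0, 3), (0, 4), (1, 4), (2, 4), (2, 3), (1, 3)])

Answer: (0,0) (0,1) (0,2) (0,3) (0,4) (1,4) (2,4) (2,3) (1,3)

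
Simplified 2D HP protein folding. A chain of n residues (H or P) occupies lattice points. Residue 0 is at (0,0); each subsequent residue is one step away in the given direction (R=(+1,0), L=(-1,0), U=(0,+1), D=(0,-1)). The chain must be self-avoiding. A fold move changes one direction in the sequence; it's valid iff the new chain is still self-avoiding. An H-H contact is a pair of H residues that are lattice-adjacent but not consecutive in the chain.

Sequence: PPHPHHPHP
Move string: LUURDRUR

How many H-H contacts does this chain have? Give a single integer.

Positions: [(0, 0), (-1, 0), (-1, 1), (-1, 2), (0, 2), (0, 1), (1, 1), (1, 2), (2, 2)]
H-H contact: residue 2 @(-1,1) - residue 5 @(0, 1)
H-H contact: residue 4 @(0,2) - residue 7 @(1, 2)

Answer: 2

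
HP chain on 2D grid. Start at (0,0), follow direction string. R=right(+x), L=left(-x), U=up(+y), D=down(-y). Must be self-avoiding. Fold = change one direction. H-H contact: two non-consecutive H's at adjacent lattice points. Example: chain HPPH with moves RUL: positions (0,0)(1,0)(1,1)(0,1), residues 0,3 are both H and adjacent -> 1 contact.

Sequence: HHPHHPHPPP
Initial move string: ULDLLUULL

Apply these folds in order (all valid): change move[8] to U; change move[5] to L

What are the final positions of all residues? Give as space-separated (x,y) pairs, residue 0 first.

Answer: (0,0) (0,1) (-1,1) (-1,0) (-2,0) (-3,0) (-4,0) (-4,1) (-5,1) (-5,2)

Derivation:
Initial moves: ULDLLUULL
Fold: move[8]->U => ULDLLUULU (positions: [(0, 0), (0, 1), (-1, 1), (-1, 0), (-2, 0), (-3, 0), (-3, 1), (-3, 2), (-4, 2), (-4, 3)])
Fold: move[5]->L => ULDLLLULU (positions: [(0, 0), (0, 1), (-1, 1), (-1, 0), (-2, 0), (-3, 0), (-4, 0), (-4, 1), (-5, 1), (-5, 2)])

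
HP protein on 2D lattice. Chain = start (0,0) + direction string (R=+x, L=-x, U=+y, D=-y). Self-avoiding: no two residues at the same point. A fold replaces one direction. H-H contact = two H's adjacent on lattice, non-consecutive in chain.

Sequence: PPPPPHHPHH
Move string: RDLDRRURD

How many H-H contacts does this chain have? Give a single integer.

Answer: 1

Derivation:
Positions: [(0, 0), (1, 0), (1, -1), (0, -1), (0, -2), (1, -2), (2, -2), (2, -1), (3, -1), (3, -2)]
H-H contact: residue 6 @(2,-2) - residue 9 @(3, -2)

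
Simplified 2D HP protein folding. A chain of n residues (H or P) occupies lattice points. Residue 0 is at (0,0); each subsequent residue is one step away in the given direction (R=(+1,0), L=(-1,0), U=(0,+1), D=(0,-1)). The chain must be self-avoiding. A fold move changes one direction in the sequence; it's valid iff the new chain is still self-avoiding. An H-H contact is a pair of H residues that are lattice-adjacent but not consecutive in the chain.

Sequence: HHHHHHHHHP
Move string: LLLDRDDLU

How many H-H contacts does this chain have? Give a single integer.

Answer: 1

Derivation:
Positions: [(0, 0), (-1, 0), (-2, 0), (-3, 0), (-3, -1), (-2, -1), (-2, -2), (-2, -3), (-3, -3), (-3, -2)]
H-H contact: residue 2 @(-2,0) - residue 5 @(-2, -1)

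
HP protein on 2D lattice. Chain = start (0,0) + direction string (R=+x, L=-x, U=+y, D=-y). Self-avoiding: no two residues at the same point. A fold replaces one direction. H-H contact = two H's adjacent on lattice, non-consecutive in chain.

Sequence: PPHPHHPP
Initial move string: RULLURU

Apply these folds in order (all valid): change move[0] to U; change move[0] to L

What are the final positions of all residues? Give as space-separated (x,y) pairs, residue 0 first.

Initial moves: RULLURU
Fold: move[0]->U => UULLURU (positions: [(0, 0), (0, 1), (0, 2), (-1, 2), (-2, 2), (-2, 3), (-1, 3), (-1, 4)])
Fold: move[0]->L => LULLURU (positions: [(0, 0), (-1, 0), (-1, 1), (-2, 1), (-3, 1), (-3, 2), (-2, 2), (-2, 3)])

Answer: (0,0) (-1,0) (-1,1) (-2,1) (-3,1) (-3,2) (-2,2) (-2,3)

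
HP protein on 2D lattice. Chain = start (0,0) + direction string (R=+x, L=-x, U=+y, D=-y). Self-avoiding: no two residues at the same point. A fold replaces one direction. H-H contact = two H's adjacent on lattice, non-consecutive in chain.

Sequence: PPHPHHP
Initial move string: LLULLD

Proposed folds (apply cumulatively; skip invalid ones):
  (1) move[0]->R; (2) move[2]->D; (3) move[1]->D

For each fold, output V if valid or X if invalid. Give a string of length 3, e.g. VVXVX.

Answer: XVV

Derivation:
Initial: LLULLD -> [(0, 0), (-1, 0), (-2, 0), (-2, 1), (-3, 1), (-4, 1), (-4, 0)]
Fold 1: move[0]->R => RLULLD INVALID (collision), skipped
Fold 2: move[2]->D => LLDLLD VALID
Fold 3: move[1]->D => LDDLLD VALID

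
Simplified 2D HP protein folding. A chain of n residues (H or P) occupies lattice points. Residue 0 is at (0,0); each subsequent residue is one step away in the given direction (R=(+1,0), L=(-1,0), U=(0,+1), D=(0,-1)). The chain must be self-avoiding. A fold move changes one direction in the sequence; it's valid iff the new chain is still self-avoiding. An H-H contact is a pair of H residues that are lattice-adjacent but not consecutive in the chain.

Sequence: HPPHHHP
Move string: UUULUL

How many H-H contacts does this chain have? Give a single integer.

Positions: [(0, 0), (0, 1), (0, 2), (0, 3), (-1, 3), (-1, 4), (-2, 4)]
No H-H contacts found.

Answer: 0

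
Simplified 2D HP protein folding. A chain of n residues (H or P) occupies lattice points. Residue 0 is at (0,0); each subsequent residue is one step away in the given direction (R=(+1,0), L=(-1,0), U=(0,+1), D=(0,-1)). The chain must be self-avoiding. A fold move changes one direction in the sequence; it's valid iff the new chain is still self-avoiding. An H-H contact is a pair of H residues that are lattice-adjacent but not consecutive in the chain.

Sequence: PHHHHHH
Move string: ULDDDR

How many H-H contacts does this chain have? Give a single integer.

Answer: 0

Derivation:
Positions: [(0, 0), (0, 1), (-1, 1), (-1, 0), (-1, -1), (-1, -2), (0, -2)]
No H-H contacts found.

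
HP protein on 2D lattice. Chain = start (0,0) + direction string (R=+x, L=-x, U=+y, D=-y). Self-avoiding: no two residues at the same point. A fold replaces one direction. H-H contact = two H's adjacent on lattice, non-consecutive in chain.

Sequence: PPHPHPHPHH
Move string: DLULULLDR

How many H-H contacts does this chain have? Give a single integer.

Answer: 2

Derivation:
Positions: [(0, 0), (0, -1), (-1, -1), (-1, 0), (-2, 0), (-2, 1), (-3, 1), (-4, 1), (-4, 0), (-3, 0)]
H-H contact: residue 4 @(-2,0) - residue 9 @(-3, 0)
H-H contact: residue 6 @(-3,1) - residue 9 @(-3, 0)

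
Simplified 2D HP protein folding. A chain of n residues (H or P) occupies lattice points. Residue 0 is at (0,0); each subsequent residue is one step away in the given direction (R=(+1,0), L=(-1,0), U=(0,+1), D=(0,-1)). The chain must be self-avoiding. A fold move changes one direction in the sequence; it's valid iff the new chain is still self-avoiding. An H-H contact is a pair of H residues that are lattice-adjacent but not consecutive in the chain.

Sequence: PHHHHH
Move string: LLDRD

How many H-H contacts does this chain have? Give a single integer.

Answer: 1

Derivation:
Positions: [(0, 0), (-1, 0), (-2, 0), (-2, -1), (-1, -1), (-1, -2)]
H-H contact: residue 1 @(-1,0) - residue 4 @(-1, -1)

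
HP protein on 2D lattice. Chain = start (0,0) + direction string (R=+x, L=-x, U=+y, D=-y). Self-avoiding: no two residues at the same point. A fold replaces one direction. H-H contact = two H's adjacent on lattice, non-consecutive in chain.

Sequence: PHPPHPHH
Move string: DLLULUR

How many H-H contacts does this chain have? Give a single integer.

Answer: 1

Derivation:
Positions: [(0, 0), (0, -1), (-1, -1), (-2, -1), (-2, 0), (-3, 0), (-3, 1), (-2, 1)]
H-H contact: residue 4 @(-2,0) - residue 7 @(-2, 1)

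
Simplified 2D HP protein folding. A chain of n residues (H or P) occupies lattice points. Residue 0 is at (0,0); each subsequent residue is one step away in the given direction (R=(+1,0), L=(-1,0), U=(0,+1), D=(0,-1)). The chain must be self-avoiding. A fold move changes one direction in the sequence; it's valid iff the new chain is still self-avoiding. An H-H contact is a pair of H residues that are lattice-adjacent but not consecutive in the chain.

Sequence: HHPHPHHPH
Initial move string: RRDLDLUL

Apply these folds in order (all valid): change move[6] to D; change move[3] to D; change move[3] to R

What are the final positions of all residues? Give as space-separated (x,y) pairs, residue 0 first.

Answer: (0,0) (1,0) (2,0) (2,-1) (3,-1) (3,-2) (2,-2) (2,-3) (1,-3)

Derivation:
Initial moves: RRDLDLUL
Fold: move[6]->D => RRDLDLDL (positions: [(0, 0), (1, 0), (2, 0), (2, -1), (1, -1), (1, -2), (0, -2), (0, -3), (-1, -3)])
Fold: move[3]->D => RRDDDLDL (positions: [(0, 0), (1, 0), (2, 0), (2, -1), (2, -2), (2, -3), (1, -3), (1, -4), (0, -4)])
Fold: move[3]->R => RRDRDLDL (positions: [(0, 0), (1, 0), (2, 0), (2, -1), (3, -1), (3, -2), (2, -2), (2, -3), (1, -3)])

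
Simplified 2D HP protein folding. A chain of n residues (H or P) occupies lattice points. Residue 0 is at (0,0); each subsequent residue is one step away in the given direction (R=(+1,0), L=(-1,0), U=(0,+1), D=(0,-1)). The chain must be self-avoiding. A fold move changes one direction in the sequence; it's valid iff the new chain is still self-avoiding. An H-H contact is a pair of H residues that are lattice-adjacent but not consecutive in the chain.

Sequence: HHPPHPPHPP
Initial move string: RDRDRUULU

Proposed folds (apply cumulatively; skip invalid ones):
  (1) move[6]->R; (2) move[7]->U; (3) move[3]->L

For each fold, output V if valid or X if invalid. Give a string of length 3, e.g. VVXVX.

Answer: XVX

Derivation:
Initial: RDRDRUULU -> [(0, 0), (1, 0), (1, -1), (2, -1), (2, -2), (3, -2), (3, -1), (3, 0), (2, 0), (2, 1)]
Fold 1: move[6]->R => RDRDRURLU INVALID (collision), skipped
Fold 2: move[7]->U => RDRDRUUUU VALID
Fold 3: move[3]->L => RDRLRUUUU INVALID (collision), skipped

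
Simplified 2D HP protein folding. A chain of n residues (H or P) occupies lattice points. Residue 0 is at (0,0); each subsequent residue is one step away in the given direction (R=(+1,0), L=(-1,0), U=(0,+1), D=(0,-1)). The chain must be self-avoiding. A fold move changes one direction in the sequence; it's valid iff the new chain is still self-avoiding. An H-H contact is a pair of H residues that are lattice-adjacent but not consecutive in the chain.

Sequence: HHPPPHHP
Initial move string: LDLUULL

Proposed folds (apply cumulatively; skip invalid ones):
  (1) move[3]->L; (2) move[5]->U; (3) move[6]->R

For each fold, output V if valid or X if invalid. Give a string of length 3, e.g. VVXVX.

Answer: VVV

Derivation:
Initial: LDLUULL -> [(0, 0), (-1, 0), (-1, -1), (-2, -1), (-2, 0), (-2, 1), (-3, 1), (-4, 1)]
Fold 1: move[3]->L => LDLLULL VALID
Fold 2: move[5]->U => LDLLUUL VALID
Fold 3: move[6]->R => LDLLUUR VALID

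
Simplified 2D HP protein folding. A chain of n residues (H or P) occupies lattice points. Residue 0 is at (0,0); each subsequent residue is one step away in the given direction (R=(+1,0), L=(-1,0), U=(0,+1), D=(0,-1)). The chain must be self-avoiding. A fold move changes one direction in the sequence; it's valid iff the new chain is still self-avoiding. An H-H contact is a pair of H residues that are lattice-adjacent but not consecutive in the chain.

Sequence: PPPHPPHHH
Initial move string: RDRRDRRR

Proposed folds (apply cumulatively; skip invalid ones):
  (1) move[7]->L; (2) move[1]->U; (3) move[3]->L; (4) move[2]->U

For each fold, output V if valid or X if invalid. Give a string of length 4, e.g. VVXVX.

Initial: RDRRDRRR -> [(0, 0), (1, 0), (1, -1), (2, -1), (3, -1), (3, -2), (4, -2), (5, -2), (6, -2)]
Fold 1: move[7]->L => RDRRDRRL INVALID (collision), skipped
Fold 2: move[1]->U => RURRDRRR VALID
Fold 3: move[3]->L => RURLDRRR INVALID (collision), skipped
Fold 4: move[2]->U => RUURDRRR VALID

Answer: XVXV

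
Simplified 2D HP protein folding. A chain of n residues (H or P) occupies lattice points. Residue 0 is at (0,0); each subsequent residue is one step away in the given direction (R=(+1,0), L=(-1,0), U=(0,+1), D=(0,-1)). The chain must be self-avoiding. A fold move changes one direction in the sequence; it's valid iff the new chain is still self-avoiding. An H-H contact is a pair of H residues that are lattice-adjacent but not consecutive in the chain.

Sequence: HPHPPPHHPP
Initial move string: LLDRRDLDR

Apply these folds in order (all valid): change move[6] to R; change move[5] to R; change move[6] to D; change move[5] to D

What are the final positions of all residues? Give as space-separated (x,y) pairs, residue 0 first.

Answer: (0,0) (-1,0) (-2,0) (-2,-1) (-1,-1) (0,-1) (0,-2) (0,-3) (0,-4) (1,-4)

Derivation:
Initial moves: LLDRRDLDR
Fold: move[6]->R => LLDRRDRDR (positions: [(0, 0), (-1, 0), (-2, 0), (-2, -1), (-1, -1), (0, -1), (0, -2), (1, -2), (1, -3), (2, -3)])
Fold: move[5]->R => LLDRRRRDR (positions: [(0, 0), (-1, 0), (-2, 0), (-2, -1), (-1, -1), (0, -1), (1, -1), (2, -1), (2, -2), (3, -2)])
Fold: move[6]->D => LLDRRRDDR (positions: [(0, 0), (-1, 0), (-2, 0), (-2, -1), (-1, -1), (0, -1), (1, -1), (1, -2), (1, -3), (2, -3)])
Fold: move[5]->D => LLDRRDDDR (positions: [(0, 0), (-1, 0), (-2, 0), (-2, -1), (-1, -1), (0, -1), (0, -2), (0, -3), (0, -4), (1, -4)])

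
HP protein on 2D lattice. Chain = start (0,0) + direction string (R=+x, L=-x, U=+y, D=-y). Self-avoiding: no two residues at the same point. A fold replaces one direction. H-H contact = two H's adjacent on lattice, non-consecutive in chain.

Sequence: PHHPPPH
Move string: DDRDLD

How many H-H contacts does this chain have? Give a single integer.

Answer: 0

Derivation:
Positions: [(0, 0), (0, -1), (0, -2), (1, -2), (1, -3), (0, -3), (0, -4)]
No H-H contacts found.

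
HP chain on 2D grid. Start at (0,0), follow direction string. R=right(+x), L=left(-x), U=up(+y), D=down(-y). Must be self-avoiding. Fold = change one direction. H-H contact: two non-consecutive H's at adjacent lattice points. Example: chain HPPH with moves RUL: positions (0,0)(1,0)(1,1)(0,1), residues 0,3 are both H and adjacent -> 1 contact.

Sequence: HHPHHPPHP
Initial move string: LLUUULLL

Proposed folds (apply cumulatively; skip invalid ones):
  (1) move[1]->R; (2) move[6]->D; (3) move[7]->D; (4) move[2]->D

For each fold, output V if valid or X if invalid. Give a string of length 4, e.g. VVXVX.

Initial: LLUUULLL -> [(0, 0), (-1, 0), (-2, 0), (-2, 1), (-2, 2), (-2, 3), (-3, 3), (-4, 3), (-5, 3)]
Fold 1: move[1]->R => LRUUULLL INVALID (collision), skipped
Fold 2: move[6]->D => LLUUULDL VALID
Fold 3: move[7]->D => LLUUULDD VALID
Fold 4: move[2]->D => LLDUULDD INVALID (collision), skipped

Answer: XVVX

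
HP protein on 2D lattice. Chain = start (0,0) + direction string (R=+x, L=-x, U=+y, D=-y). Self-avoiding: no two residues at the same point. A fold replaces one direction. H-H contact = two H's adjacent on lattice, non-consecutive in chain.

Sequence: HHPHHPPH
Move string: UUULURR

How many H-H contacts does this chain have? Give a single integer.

Answer: 0

Derivation:
Positions: [(0, 0), (0, 1), (0, 2), (0, 3), (-1, 3), (-1, 4), (0, 4), (1, 4)]
No H-H contacts found.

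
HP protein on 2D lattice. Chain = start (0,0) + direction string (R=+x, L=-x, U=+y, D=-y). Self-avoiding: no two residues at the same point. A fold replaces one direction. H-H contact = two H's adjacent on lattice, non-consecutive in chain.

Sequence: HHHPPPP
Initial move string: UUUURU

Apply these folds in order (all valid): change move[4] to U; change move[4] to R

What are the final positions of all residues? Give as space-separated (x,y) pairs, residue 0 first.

Answer: (0,0) (0,1) (0,2) (0,3) (0,4) (1,4) (1,5)

Derivation:
Initial moves: UUUURU
Fold: move[4]->U => UUUUUU (positions: [(0, 0), (0, 1), (0, 2), (0, 3), (0, 4), (0, 5), (0, 6)])
Fold: move[4]->R => UUUURU (positions: [(0, 0), (0, 1), (0, 2), (0, 3), (0, 4), (1, 4), (1, 5)])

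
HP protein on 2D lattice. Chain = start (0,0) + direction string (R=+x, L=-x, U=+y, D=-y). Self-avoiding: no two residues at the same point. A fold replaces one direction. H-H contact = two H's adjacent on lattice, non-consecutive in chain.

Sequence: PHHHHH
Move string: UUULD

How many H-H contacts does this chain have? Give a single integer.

Positions: [(0, 0), (0, 1), (0, 2), (0, 3), (-1, 3), (-1, 2)]
H-H contact: residue 2 @(0,2) - residue 5 @(-1, 2)

Answer: 1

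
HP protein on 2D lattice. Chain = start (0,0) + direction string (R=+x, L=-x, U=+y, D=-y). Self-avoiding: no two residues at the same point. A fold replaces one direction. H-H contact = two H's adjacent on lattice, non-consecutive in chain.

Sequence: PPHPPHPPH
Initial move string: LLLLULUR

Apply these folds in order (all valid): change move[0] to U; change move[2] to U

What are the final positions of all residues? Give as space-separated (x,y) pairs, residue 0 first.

Answer: (0,0) (0,1) (-1,1) (-1,2) (-2,2) (-2,3) (-3,3) (-3,4) (-2,4)

Derivation:
Initial moves: LLLLULUR
Fold: move[0]->U => ULLLULUR (positions: [(0, 0), (0, 1), (-1, 1), (-2, 1), (-3, 1), (-3, 2), (-4, 2), (-4, 3), (-3, 3)])
Fold: move[2]->U => ULULULUR (positions: [(0, 0), (0, 1), (-1, 1), (-1, 2), (-2, 2), (-2, 3), (-3, 3), (-3, 4), (-2, 4)])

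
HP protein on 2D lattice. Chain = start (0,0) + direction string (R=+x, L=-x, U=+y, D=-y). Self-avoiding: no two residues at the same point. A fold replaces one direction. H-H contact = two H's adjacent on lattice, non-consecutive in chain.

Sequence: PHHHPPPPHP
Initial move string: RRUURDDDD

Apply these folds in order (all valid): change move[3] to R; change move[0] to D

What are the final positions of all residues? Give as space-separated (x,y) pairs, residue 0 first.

Answer: (0,0) (0,-1) (1,-1) (1,0) (2,0) (3,0) (3,-1) (3,-2) (3,-3) (3,-4)

Derivation:
Initial moves: RRUURDDDD
Fold: move[3]->R => RRURRDDDD (positions: [(0, 0), (1, 0), (2, 0), (2, 1), (3, 1), (4, 1), (4, 0), (4, -1), (4, -2), (4, -3)])
Fold: move[0]->D => DRURRDDDD (positions: [(0, 0), (0, -1), (1, -1), (1, 0), (2, 0), (3, 0), (3, -1), (3, -2), (3, -3), (3, -4)])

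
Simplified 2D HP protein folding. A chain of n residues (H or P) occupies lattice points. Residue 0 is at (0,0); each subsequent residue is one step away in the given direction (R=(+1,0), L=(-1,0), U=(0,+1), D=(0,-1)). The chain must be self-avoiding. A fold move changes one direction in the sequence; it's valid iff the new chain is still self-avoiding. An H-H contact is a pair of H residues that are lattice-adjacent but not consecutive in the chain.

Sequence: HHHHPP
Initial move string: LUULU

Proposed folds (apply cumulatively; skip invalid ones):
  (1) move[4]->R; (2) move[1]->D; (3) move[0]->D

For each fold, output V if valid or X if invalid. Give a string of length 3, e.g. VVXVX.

Answer: XXX

Derivation:
Initial: LUULU -> [(0, 0), (-1, 0), (-1, 1), (-1, 2), (-2, 2), (-2, 3)]
Fold 1: move[4]->R => LUULR INVALID (collision), skipped
Fold 2: move[1]->D => LDULU INVALID (collision), skipped
Fold 3: move[0]->D => DUULU INVALID (collision), skipped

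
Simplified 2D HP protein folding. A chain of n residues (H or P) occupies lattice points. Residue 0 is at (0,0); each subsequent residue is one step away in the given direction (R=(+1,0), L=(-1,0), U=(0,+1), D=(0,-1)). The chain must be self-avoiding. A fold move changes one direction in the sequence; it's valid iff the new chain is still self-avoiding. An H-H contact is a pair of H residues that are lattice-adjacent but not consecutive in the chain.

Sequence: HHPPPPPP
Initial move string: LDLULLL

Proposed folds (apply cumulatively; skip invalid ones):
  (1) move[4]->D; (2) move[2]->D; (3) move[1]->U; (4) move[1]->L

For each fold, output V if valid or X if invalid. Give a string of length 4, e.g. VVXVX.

Answer: XXVV

Derivation:
Initial: LDLULLL -> [(0, 0), (-1, 0), (-1, -1), (-2, -1), (-2, 0), (-3, 0), (-4, 0), (-5, 0)]
Fold 1: move[4]->D => LDLUDLL INVALID (collision), skipped
Fold 2: move[2]->D => LDDULLL INVALID (collision), skipped
Fold 3: move[1]->U => LULULLL VALID
Fold 4: move[1]->L => LLLULLL VALID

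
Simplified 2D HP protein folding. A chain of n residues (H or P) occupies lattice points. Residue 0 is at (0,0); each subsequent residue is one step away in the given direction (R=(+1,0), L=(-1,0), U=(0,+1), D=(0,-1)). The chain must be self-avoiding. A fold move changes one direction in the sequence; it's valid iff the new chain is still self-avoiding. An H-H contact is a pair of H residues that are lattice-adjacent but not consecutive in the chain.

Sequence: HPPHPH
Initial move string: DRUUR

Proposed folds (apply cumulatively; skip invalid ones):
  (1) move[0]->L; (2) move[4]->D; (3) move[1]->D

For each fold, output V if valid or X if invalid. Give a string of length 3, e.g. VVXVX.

Answer: XXX

Derivation:
Initial: DRUUR -> [(0, 0), (0, -1), (1, -1), (1, 0), (1, 1), (2, 1)]
Fold 1: move[0]->L => LRUUR INVALID (collision), skipped
Fold 2: move[4]->D => DRUUD INVALID (collision), skipped
Fold 3: move[1]->D => DDUUR INVALID (collision), skipped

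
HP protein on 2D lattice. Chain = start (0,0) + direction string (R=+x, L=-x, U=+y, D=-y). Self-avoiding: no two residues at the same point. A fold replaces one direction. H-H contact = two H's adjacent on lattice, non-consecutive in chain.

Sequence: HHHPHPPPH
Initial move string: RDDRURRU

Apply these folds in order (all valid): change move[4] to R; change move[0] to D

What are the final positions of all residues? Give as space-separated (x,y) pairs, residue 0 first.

Initial moves: RDDRURRU
Fold: move[4]->R => RDDRRRRU (positions: [(0, 0), (1, 0), (1, -1), (1, -2), (2, -2), (3, -2), (4, -2), (5, -2), (5, -1)])
Fold: move[0]->D => DDDRRRRU (positions: [(0, 0), (0, -1), (0, -2), (0, -3), (1, -3), (2, -3), (3, -3), (4, -3), (4, -2)])

Answer: (0,0) (0,-1) (0,-2) (0,-3) (1,-3) (2,-3) (3,-3) (4,-3) (4,-2)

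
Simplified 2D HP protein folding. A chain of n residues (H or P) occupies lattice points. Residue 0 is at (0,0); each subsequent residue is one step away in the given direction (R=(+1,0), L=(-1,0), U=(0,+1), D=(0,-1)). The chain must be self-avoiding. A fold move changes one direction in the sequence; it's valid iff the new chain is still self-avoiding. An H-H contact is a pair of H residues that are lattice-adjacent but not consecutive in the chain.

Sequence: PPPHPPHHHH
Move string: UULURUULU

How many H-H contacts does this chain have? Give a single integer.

Answer: 0

Derivation:
Positions: [(0, 0), (0, 1), (0, 2), (-1, 2), (-1, 3), (0, 3), (0, 4), (0, 5), (-1, 5), (-1, 6)]
No H-H contacts found.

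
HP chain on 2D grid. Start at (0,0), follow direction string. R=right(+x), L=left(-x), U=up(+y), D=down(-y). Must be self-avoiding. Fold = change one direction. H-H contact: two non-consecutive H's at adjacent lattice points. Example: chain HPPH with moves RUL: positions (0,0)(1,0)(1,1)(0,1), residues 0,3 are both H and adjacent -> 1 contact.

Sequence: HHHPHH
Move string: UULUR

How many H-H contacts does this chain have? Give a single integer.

Answer: 1

Derivation:
Positions: [(0, 0), (0, 1), (0, 2), (-1, 2), (-1, 3), (0, 3)]
H-H contact: residue 2 @(0,2) - residue 5 @(0, 3)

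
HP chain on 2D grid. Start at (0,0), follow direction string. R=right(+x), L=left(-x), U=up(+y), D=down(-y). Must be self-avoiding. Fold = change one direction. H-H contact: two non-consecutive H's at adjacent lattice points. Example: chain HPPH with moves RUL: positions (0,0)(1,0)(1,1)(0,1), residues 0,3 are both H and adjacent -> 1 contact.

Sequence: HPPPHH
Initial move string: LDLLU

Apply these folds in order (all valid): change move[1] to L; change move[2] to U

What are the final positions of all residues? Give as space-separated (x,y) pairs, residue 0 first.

Answer: (0,0) (-1,0) (-2,0) (-2,1) (-3,1) (-3,2)

Derivation:
Initial moves: LDLLU
Fold: move[1]->L => LLLLU (positions: [(0, 0), (-1, 0), (-2, 0), (-3, 0), (-4, 0), (-4, 1)])
Fold: move[2]->U => LLULU (positions: [(0, 0), (-1, 0), (-2, 0), (-2, 1), (-3, 1), (-3, 2)])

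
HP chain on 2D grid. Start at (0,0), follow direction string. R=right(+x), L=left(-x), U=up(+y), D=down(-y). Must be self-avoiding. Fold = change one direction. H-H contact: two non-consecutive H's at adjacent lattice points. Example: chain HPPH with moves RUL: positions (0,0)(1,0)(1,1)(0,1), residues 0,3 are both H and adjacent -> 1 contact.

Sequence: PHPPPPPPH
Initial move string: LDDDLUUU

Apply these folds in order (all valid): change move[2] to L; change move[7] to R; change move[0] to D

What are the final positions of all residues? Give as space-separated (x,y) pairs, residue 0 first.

Initial moves: LDDDLUUU
Fold: move[2]->L => LDLDLUUU (positions: [(0, 0), (-1, 0), (-1, -1), (-2, -1), (-2, -2), (-3, -2), (-3, -1), (-3, 0), (-3, 1)])
Fold: move[7]->R => LDLDLUUR (positions: [(0, 0), (-1, 0), (-1, -1), (-2, -1), (-2, -2), (-3, -2), (-3, -1), (-3, 0), (-2, 0)])
Fold: move[0]->D => DDLDLUUR (positions: [(0, 0), (0, -1), (0, -2), (-1, -2), (-1, -3), (-2, -3), (-2, -2), (-2, -1), (-1, -1)])

Answer: (0,0) (0,-1) (0,-2) (-1,-2) (-1,-3) (-2,-3) (-2,-2) (-2,-1) (-1,-1)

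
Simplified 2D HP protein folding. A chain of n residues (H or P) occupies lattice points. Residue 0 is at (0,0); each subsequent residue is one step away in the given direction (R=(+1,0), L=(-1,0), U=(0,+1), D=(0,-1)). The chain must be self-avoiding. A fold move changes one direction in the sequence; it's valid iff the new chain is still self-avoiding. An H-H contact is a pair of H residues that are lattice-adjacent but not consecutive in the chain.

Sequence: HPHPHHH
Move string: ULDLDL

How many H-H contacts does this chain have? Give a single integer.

Answer: 0

Derivation:
Positions: [(0, 0), (0, 1), (-1, 1), (-1, 0), (-2, 0), (-2, -1), (-3, -1)]
No H-H contacts found.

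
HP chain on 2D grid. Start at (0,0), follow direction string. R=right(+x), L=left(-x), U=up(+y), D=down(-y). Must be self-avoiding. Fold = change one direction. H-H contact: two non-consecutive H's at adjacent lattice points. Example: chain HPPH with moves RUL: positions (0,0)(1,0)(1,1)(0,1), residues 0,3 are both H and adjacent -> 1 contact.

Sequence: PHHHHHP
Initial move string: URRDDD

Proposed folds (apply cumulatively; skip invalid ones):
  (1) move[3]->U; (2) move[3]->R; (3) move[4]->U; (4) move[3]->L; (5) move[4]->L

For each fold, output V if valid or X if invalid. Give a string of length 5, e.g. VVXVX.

Answer: XVXXX

Derivation:
Initial: URRDDD -> [(0, 0), (0, 1), (1, 1), (2, 1), (2, 0), (2, -1), (2, -2)]
Fold 1: move[3]->U => URRUDD INVALID (collision), skipped
Fold 2: move[3]->R => URRRDD VALID
Fold 3: move[4]->U => URRRUD INVALID (collision), skipped
Fold 4: move[3]->L => URRLDD INVALID (collision), skipped
Fold 5: move[4]->L => URRRLD INVALID (collision), skipped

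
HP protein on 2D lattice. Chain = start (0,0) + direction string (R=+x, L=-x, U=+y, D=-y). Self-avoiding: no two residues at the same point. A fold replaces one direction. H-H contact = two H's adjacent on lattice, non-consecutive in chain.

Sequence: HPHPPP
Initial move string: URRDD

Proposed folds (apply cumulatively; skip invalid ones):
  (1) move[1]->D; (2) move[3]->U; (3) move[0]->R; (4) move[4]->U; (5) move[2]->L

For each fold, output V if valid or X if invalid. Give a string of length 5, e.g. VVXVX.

Initial: URRDD -> [(0, 0), (0, 1), (1, 1), (2, 1), (2, 0), (2, -1)]
Fold 1: move[1]->D => UDRDD INVALID (collision), skipped
Fold 2: move[3]->U => URRUD INVALID (collision), skipped
Fold 3: move[0]->R => RRRDD VALID
Fold 4: move[4]->U => RRRDU INVALID (collision), skipped
Fold 5: move[2]->L => RRLDD INVALID (collision), skipped

Answer: XXVXX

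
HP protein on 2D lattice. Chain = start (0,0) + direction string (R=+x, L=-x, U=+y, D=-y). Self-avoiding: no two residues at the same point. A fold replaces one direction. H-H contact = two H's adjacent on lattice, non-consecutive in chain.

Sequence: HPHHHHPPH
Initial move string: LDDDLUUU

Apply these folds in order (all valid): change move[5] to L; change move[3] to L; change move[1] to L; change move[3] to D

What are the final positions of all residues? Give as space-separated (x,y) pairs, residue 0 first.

Answer: (0,0) (-1,0) (-2,0) (-2,-1) (-2,-2) (-3,-2) (-4,-2) (-4,-1) (-4,0)

Derivation:
Initial moves: LDDDLUUU
Fold: move[5]->L => LDDDLLUU (positions: [(0, 0), (-1, 0), (-1, -1), (-1, -2), (-1, -3), (-2, -3), (-3, -3), (-3, -2), (-3, -1)])
Fold: move[3]->L => LDDLLLUU (positions: [(0, 0), (-1, 0), (-1, -1), (-1, -2), (-2, -2), (-3, -2), (-4, -2), (-4, -1), (-4, 0)])
Fold: move[1]->L => LLDLLLUU (positions: [(0, 0), (-1, 0), (-2, 0), (-2, -1), (-3, -1), (-4, -1), (-5, -1), (-5, 0), (-5, 1)])
Fold: move[3]->D => LLDDLLUU (positions: [(0, 0), (-1, 0), (-2, 0), (-2, -1), (-2, -2), (-3, -2), (-4, -2), (-4, -1), (-4, 0)])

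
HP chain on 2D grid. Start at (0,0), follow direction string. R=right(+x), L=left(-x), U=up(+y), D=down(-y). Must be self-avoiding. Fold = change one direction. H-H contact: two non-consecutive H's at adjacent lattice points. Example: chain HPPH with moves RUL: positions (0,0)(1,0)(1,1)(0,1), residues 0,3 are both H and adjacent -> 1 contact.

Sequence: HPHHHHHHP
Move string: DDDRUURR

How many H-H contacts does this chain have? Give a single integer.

Positions: [(0, 0), (0, -1), (0, -2), (0, -3), (1, -3), (1, -2), (1, -1), (2, -1), (3, -1)]
H-H contact: residue 2 @(0,-2) - residue 5 @(1, -2)

Answer: 1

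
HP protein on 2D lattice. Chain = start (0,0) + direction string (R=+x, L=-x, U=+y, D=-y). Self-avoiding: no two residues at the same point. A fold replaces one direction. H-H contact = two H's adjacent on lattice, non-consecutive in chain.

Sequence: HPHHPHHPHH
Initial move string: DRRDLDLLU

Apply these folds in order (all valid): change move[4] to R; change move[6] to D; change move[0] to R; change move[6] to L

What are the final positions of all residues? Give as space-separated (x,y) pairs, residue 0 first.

Initial moves: DRRDLDLLU
Fold: move[4]->R => DRRDRDLLU (positions: [(0, 0), (0, -1), (1, -1), (2, -1), (2, -2), (3, -2), (3, -3), (2, -3), (1, -3), (1, -2)])
Fold: move[6]->D => DRRDRDDLU (positions: [(0, 0), (0, -1), (1, -1), (2, -1), (2, -2), (3, -2), (3, -3), (3, -4), (2, -4), (2, -3)])
Fold: move[0]->R => RRRDRDDLU (positions: [(0, 0), (1, 0), (2, 0), (3, 0), (3, -1), (4, -1), (4, -2), (4, -3), (3, -3), (3, -2)])
Fold: move[6]->L => RRRDRDLLU (positions: [(0, 0), (1, 0), (2, 0), (3, 0), (3, -1), (4, -1), (4, -2), (3, -2), (2, -2), (2, -1)])

Answer: (0,0) (1,0) (2,0) (3,0) (3,-1) (4,-1) (4,-2) (3,-2) (2,-2) (2,-1)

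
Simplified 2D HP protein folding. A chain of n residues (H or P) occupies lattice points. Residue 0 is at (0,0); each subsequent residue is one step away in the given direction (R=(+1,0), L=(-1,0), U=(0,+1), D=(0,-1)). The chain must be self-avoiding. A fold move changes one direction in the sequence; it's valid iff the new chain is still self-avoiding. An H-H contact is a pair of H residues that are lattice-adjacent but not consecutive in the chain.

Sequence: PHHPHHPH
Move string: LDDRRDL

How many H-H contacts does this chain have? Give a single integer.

Positions: [(0, 0), (-1, 0), (-1, -1), (-1, -2), (0, -2), (1, -2), (1, -3), (0, -3)]
H-H contact: residue 4 @(0,-2) - residue 7 @(0, -3)

Answer: 1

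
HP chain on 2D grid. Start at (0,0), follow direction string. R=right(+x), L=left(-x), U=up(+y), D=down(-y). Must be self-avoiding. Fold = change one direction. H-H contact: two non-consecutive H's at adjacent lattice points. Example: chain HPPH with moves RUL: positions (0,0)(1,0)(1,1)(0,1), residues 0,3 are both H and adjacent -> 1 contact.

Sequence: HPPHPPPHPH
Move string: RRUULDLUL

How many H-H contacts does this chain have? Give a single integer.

Positions: [(0, 0), (1, 0), (2, 0), (2, 1), (2, 2), (1, 2), (1, 1), (0, 1), (0, 2), (-1, 2)]
H-H contact: residue 0 @(0,0) - residue 7 @(0, 1)

Answer: 1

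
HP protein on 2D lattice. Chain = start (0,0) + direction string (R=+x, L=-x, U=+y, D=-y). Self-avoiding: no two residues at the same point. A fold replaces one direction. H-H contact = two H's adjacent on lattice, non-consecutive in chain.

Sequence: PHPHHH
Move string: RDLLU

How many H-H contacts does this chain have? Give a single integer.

Answer: 0

Derivation:
Positions: [(0, 0), (1, 0), (1, -1), (0, -1), (-1, -1), (-1, 0)]
No H-H contacts found.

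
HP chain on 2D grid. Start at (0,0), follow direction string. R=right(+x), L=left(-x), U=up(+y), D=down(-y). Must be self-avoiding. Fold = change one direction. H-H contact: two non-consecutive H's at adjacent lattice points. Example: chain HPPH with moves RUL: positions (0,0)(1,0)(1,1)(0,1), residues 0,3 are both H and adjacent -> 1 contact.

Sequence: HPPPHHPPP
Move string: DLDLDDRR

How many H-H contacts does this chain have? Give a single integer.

Positions: [(0, 0), (0, -1), (-1, -1), (-1, -2), (-2, -2), (-2, -3), (-2, -4), (-1, -4), (0, -4)]
No H-H contacts found.

Answer: 0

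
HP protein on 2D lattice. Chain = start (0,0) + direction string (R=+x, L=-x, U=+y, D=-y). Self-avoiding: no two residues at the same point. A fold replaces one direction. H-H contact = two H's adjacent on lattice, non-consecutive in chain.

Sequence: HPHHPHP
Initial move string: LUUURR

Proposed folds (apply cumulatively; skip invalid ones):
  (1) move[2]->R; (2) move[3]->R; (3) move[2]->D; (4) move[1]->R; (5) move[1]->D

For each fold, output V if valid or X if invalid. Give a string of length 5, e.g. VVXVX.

Answer: VVXXV

Derivation:
Initial: LUUURR -> [(0, 0), (-1, 0), (-1, 1), (-1, 2), (-1, 3), (0, 3), (1, 3)]
Fold 1: move[2]->R => LURURR VALID
Fold 2: move[3]->R => LURRRR VALID
Fold 3: move[2]->D => LUDRRR INVALID (collision), skipped
Fold 4: move[1]->R => LRRRRR INVALID (collision), skipped
Fold 5: move[1]->D => LDRRRR VALID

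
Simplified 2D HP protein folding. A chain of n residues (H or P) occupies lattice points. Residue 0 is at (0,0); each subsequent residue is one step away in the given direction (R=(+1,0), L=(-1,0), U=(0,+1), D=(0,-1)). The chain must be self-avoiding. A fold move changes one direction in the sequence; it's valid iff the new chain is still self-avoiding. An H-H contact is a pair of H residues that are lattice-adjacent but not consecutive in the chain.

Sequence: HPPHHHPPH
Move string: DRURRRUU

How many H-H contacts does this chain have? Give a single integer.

Positions: [(0, 0), (0, -1), (1, -1), (1, 0), (2, 0), (3, 0), (4, 0), (4, 1), (4, 2)]
H-H contact: residue 0 @(0,0) - residue 3 @(1, 0)

Answer: 1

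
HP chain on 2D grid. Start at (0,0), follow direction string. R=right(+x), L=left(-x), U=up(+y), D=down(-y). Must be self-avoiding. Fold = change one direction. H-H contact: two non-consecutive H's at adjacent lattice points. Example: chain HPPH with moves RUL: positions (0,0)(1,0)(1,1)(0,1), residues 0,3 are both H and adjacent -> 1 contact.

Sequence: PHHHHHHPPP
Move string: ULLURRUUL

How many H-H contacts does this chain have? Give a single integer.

Positions: [(0, 0), (0, 1), (-1, 1), (-2, 1), (-2, 2), (-1, 2), (0, 2), (0, 3), (0, 4), (-1, 4)]
H-H contact: residue 1 @(0,1) - residue 6 @(0, 2)
H-H contact: residue 2 @(-1,1) - residue 5 @(-1, 2)

Answer: 2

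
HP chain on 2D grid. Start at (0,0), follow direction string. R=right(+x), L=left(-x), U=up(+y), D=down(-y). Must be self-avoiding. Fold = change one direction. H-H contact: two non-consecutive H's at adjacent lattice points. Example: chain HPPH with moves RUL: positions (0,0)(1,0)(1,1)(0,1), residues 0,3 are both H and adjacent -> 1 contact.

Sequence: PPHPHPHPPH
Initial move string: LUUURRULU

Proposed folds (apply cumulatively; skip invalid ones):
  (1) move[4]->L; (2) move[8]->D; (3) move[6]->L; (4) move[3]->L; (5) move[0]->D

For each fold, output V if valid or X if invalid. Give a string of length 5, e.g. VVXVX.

Initial: LUUURRULU -> [(0, 0), (-1, 0), (-1, 1), (-1, 2), (-1, 3), (0, 3), (1, 3), (1, 4), (0, 4), (0, 5)]
Fold 1: move[4]->L => LUUULRULU INVALID (collision), skipped
Fold 2: move[8]->D => LUUURRULD INVALID (collision), skipped
Fold 3: move[6]->L => LUUURRLLU INVALID (collision), skipped
Fold 4: move[3]->L => LUULRRULU INVALID (collision), skipped
Fold 5: move[0]->D => DUUURRULU INVALID (collision), skipped

Answer: XXXXX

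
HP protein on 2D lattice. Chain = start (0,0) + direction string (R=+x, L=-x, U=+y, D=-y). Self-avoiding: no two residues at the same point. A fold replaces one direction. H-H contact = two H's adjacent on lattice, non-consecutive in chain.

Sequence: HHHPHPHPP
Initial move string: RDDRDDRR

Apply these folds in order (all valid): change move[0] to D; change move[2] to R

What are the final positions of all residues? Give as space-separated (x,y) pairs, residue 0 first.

Answer: (0,0) (0,-1) (0,-2) (1,-2) (2,-2) (2,-3) (2,-4) (3,-4) (4,-4)

Derivation:
Initial moves: RDDRDDRR
Fold: move[0]->D => DDDRDDRR (positions: [(0, 0), (0, -1), (0, -2), (0, -3), (1, -3), (1, -4), (1, -5), (2, -5), (3, -5)])
Fold: move[2]->R => DDRRDDRR (positions: [(0, 0), (0, -1), (0, -2), (1, -2), (2, -2), (2, -3), (2, -4), (3, -4), (4, -4)])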